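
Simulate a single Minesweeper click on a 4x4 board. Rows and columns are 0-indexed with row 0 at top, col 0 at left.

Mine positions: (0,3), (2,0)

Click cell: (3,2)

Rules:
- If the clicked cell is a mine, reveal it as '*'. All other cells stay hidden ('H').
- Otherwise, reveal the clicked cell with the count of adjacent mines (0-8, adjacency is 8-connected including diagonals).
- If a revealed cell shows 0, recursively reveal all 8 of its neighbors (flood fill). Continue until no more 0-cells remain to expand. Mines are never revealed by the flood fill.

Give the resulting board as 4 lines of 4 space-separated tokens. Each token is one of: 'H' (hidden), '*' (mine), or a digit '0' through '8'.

H H H H
H 1 1 1
H 1 0 0
H 1 0 0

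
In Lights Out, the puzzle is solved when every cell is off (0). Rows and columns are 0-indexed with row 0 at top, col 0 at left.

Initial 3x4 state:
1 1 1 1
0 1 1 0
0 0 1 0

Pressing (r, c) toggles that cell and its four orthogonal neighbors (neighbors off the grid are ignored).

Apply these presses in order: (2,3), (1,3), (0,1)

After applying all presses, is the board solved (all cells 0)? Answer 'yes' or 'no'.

Answer: yes

Derivation:
After press 1 at (2,3):
1 1 1 1
0 1 1 1
0 0 0 1

After press 2 at (1,3):
1 1 1 0
0 1 0 0
0 0 0 0

After press 3 at (0,1):
0 0 0 0
0 0 0 0
0 0 0 0

Lights still on: 0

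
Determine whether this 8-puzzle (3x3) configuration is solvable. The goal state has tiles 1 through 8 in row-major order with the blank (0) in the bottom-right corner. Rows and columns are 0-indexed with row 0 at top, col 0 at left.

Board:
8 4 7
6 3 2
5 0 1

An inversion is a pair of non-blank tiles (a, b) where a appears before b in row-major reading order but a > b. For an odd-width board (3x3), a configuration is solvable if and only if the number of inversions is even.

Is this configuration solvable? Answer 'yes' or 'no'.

Inversions (pairs i<j in row-major order where tile[i] > tile[j] > 0): 23
23 is odd, so the puzzle is not solvable.

Answer: no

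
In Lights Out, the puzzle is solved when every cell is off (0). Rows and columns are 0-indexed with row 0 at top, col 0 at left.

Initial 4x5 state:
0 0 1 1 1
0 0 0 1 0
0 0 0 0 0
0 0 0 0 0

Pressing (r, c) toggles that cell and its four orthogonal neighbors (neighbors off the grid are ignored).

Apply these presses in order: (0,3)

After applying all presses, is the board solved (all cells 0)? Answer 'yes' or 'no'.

Answer: yes

Derivation:
After press 1 at (0,3):
0 0 0 0 0
0 0 0 0 0
0 0 0 0 0
0 0 0 0 0

Lights still on: 0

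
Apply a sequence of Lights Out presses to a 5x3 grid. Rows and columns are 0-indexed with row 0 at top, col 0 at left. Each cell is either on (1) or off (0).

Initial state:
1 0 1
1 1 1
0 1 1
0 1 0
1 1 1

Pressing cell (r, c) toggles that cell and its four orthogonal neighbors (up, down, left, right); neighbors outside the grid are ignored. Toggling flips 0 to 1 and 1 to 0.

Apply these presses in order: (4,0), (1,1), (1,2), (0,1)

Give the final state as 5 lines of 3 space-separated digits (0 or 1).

After press 1 at (4,0):
1 0 1
1 1 1
0 1 1
1 1 0
0 0 1

After press 2 at (1,1):
1 1 1
0 0 0
0 0 1
1 1 0
0 0 1

After press 3 at (1,2):
1 1 0
0 1 1
0 0 0
1 1 0
0 0 1

After press 4 at (0,1):
0 0 1
0 0 1
0 0 0
1 1 0
0 0 1

Answer: 0 0 1
0 0 1
0 0 0
1 1 0
0 0 1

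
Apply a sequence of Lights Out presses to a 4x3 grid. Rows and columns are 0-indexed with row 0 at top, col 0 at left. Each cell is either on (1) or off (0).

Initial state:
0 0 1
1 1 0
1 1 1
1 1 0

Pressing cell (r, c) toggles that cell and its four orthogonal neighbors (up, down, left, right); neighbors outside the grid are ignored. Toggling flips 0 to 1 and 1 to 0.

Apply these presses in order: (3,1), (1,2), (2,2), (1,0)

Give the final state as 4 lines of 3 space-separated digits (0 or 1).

After press 1 at (3,1):
0 0 1
1 1 0
1 0 1
0 0 1

After press 2 at (1,2):
0 0 0
1 0 1
1 0 0
0 0 1

After press 3 at (2,2):
0 0 0
1 0 0
1 1 1
0 0 0

After press 4 at (1,0):
1 0 0
0 1 0
0 1 1
0 0 0

Answer: 1 0 0
0 1 0
0 1 1
0 0 0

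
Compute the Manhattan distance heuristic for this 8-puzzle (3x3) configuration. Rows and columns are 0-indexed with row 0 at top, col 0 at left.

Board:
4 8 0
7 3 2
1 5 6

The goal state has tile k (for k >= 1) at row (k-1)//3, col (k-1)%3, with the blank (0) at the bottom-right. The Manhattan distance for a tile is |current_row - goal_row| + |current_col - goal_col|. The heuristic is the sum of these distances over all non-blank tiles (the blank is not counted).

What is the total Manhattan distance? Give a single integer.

Answer: 12

Derivation:
Tile 4: (0,0)->(1,0) = 1
Tile 8: (0,1)->(2,1) = 2
Tile 7: (1,0)->(2,0) = 1
Tile 3: (1,1)->(0,2) = 2
Tile 2: (1,2)->(0,1) = 2
Tile 1: (2,0)->(0,0) = 2
Tile 5: (2,1)->(1,1) = 1
Tile 6: (2,2)->(1,2) = 1
Sum: 1 + 2 + 1 + 2 + 2 + 2 + 1 + 1 = 12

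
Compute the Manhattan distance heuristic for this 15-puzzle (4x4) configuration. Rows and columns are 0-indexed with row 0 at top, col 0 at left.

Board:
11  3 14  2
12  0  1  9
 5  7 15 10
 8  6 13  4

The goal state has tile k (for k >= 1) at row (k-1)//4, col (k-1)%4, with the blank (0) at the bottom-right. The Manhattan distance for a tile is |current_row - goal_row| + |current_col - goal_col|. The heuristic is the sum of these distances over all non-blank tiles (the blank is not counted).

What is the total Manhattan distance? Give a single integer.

Tile 11: (0,0)->(2,2) = 4
Tile 3: (0,1)->(0,2) = 1
Tile 14: (0,2)->(3,1) = 4
Tile 2: (0,3)->(0,1) = 2
Tile 12: (1,0)->(2,3) = 4
Tile 1: (1,2)->(0,0) = 3
Tile 9: (1,3)->(2,0) = 4
Tile 5: (2,0)->(1,0) = 1
Tile 7: (2,1)->(1,2) = 2
Tile 15: (2,2)->(3,2) = 1
Tile 10: (2,3)->(2,1) = 2
Tile 8: (3,0)->(1,3) = 5
Tile 6: (3,1)->(1,1) = 2
Tile 13: (3,2)->(3,0) = 2
Tile 4: (3,3)->(0,3) = 3
Sum: 4 + 1 + 4 + 2 + 4 + 3 + 4 + 1 + 2 + 1 + 2 + 5 + 2 + 2 + 3 = 40

Answer: 40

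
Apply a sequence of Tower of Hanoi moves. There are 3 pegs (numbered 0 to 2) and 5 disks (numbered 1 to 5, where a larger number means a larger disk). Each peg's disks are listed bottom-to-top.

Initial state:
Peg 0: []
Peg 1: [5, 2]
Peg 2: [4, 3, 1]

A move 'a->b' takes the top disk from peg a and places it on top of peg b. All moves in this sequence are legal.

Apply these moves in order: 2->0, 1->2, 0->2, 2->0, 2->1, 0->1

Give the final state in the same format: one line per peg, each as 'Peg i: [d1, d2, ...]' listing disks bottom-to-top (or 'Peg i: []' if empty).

Answer: Peg 0: []
Peg 1: [5, 2, 1]
Peg 2: [4, 3]

Derivation:
After move 1 (2->0):
Peg 0: [1]
Peg 1: [5, 2]
Peg 2: [4, 3]

After move 2 (1->2):
Peg 0: [1]
Peg 1: [5]
Peg 2: [4, 3, 2]

After move 3 (0->2):
Peg 0: []
Peg 1: [5]
Peg 2: [4, 3, 2, 1]

After move 4 (2->0):
Peg 0: [1]
Peg 1: [5]
Peg 2: [4, 3, 2]

After move 5 (2->1):
Peg 0: [1]
Peg 1: [5, 2]
Peg 2: [4, 3]

After move 6 (0->1):
Peg 0: []
Peg 1: [5, 2, 1]
Peg 2: [4, 3]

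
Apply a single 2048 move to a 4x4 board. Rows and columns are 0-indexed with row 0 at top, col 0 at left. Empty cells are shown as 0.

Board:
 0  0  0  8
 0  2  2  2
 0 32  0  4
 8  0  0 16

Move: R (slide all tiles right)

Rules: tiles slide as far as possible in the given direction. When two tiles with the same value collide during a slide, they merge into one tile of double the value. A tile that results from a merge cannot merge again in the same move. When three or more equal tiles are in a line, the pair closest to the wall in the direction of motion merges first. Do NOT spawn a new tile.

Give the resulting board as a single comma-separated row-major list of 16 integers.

Slide right:
row 0: [0, 0, 0, 8] -> [0, 0, 0, 8]
row 1: [0, 2, 2, 2] -> [0, 0, 2, 4]
row 2: [0, 32, 0, 4] -> [0, 0, 32, 4]
row 3: [8, 0, 0, 16] -> [0, 0, 8, 16]

Answer: 0, 0, 0, 8, 0, 0, 2, 4, 0, 0, 32, 4, 0, 0, 8, 16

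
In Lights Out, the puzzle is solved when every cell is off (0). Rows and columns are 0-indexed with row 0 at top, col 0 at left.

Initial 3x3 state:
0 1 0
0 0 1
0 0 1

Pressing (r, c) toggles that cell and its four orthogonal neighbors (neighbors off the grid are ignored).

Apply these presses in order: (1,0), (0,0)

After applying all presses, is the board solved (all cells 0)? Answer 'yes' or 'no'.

After press 1 at (1,0):
1 1 0
1 1 1
1 0 1

After press 2 at (0,0):
0 0 0
0 1 1
1 0 1

Lights still on: 4

Answer: no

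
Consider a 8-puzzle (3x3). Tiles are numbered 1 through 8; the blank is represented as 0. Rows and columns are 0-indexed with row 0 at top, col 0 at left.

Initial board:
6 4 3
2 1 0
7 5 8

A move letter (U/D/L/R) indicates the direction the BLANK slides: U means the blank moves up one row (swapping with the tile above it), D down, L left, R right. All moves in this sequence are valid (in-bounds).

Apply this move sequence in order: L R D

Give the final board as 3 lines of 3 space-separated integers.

After move 1 (L):
6 4 3
2 0 1
7 5 8

After move 2 (R):
6 4 3
2 1 0
7 5 8

After move 3 (D):
6 4 3
2 1 8
7 5 0

Answer: 6 4 3
2 1 8
7 5 0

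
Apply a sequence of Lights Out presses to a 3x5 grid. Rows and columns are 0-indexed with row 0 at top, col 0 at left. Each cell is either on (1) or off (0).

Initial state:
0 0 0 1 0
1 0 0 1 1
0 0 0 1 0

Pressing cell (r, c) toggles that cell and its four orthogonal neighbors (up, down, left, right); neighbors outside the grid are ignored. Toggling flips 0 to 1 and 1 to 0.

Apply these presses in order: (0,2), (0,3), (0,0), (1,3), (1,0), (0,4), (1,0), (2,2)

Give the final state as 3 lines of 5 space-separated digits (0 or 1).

After press 1 at (0,2):
0 1 1 0 0
1 0 1 1 1
0 0 0 1 0

After press 2 at (0,3):
0 1 0 1 1
1 0 1 0 1
0 0 0 1 0

After press 3 at (0,0):
1 0 0 1 1
0 0 1 0 1
0 0 0 1 0

After press 4 at (1,3):
1 0 0 0 1
0 0 0 1 0
0 0 0 0 0

After press 5 at (1,0):
0 0 0 0 1
1 1 0 1 0
1 0 0 0 0

After press 6 at (0,4):
0 0 0 1 0
1 1 0 1 1
1 0 0 0 0

After press 7 at (1,0):
1 0 0 1 0
0 0 0 1 1
0 0 0 0 0

After press 8 at (2,2):
1 0 0 1 0
0 0 1 1 1
0 1 1 1 0

Answer: 1 0 0 1 0
0 0 1 1 1
0 1 1 1 0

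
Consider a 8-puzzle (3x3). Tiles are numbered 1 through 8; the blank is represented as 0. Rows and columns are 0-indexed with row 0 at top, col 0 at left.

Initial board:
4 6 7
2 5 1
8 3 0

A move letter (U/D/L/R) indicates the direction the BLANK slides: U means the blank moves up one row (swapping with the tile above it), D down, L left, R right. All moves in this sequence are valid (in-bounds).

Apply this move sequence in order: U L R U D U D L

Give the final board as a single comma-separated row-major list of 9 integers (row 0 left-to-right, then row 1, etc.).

After move 1 (U):
4 6 7
2 5 0
8 3 1

After move 2 (L):
4 6 7
2 0 5
8 3 1

After move 3 (R):
4 6 7
2 5 0
8 3 1

After move 4 (U):
4 6 0
2 5 7
8 3 1

After move 5 (D):
4 6 7
2 5 0
8 3 1

After move 6 (U):
4 6 0
2 5 7
8 3 1

After move 7 (D):
4 6 7
2 5 0
8 3 1

After move 8 (L):
4 6 7
2 0 5
8 3 1

Answer: 4, 6, 7, 2, 0, 5, 8, 3, 1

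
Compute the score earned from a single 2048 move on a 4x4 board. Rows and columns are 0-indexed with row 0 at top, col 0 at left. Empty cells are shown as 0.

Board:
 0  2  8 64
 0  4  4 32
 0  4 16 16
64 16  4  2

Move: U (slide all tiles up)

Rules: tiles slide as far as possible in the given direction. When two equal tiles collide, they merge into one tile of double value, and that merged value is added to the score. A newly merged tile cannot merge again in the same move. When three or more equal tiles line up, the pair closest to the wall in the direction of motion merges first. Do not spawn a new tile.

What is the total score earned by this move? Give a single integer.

Slide up:
col 0: [0, 0, 0, 64] -> [64, 0, 0, 0]  score +0 (running 0)
col 1: [2, 4, 4, 16] -> [2, 8, 16, 0]  score +8 (running 8)
col 2: [8, 4, 16, 4] -> [8, 4, 16, 4]  score +0 (running 8)
col 3: [64, 32, 16, 2] -> [64, 32, 16, 2]  score +0 (running 8)
Board after move:
64  2  8 64
 0  8  4 32
 0 16 16 16
 0  0  4  2

Answer: 8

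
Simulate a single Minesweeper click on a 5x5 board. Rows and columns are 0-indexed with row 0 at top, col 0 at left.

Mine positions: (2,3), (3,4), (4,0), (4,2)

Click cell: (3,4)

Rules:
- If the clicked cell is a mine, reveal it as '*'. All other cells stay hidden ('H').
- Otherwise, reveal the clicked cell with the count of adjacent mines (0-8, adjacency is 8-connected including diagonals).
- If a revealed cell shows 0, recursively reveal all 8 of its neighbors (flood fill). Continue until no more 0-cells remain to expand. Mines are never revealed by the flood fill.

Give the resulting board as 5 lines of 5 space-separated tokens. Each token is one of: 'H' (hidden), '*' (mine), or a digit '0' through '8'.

H H H H H
H H H H H
H H H H H
H H H H *
H H H H H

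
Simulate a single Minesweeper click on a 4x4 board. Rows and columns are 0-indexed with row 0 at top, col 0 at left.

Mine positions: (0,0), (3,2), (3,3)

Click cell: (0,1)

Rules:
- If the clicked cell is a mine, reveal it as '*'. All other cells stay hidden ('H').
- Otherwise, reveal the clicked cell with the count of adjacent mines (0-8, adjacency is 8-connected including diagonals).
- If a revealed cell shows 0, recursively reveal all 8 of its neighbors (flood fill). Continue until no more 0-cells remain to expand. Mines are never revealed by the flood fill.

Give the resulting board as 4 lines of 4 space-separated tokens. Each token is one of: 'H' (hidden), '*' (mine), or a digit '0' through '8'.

H 1 H H
H H H H
H H H H
H H H H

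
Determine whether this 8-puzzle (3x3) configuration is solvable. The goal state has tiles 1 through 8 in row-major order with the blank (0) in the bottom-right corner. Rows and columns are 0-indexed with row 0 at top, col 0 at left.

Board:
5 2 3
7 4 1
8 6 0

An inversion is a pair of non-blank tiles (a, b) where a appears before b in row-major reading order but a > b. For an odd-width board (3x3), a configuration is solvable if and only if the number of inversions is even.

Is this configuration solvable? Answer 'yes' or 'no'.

Answer: no

Derivation:
Inversions (pairs i<j in row-major order where tile[i] > tile[j] > 0): 11
11 is odd, so the puzzle is not solvable.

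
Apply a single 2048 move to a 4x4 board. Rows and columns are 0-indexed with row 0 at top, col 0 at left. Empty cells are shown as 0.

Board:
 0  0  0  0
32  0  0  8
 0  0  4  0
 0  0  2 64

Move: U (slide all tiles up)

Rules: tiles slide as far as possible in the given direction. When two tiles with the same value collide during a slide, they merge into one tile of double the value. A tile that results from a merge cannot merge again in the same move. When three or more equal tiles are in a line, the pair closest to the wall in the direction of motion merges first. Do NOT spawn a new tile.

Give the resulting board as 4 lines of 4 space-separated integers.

Answer: 32  0  4  8
 0  0  2 64
 0  0  0  0
 0  0  0  0

Derivation:
Slide up:
col 0: [0, 32, 0, 0] -> [32, 0, 0, 0]
col 1: [0, 0, 0, 0] -> [0, 0, 0, 0]
col 2: [0, 0, 4, 2] -> [4, 2, 0, 0]
col 3: [0, 8, 0, 64] -> [8, 64, 0, 0]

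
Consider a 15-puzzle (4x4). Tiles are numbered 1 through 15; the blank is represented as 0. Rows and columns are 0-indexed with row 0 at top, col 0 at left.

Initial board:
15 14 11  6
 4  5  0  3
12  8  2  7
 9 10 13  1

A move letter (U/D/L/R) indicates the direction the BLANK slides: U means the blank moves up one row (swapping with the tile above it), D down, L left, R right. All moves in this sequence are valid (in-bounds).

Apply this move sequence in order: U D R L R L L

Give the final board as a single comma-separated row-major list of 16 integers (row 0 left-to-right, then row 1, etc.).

Answer: 15, 14, 11, 6, 4, 0, 5, 3, 12, 8, 2, 7, 9, 10, 13, 1

Derivation:
After move 1 (U):
15 14  0  6
 4  5 11  3
12  8  2  7
 9 10 13  1

After move 2 (D):
15 14 11  6
 4  5  0  3
12  8  2  7
 9 10 13  1

After move 3 (R):
15 14 11  6
 4  5  3  0
12  8  2  7
 9 10 13  1

After move 4 (L):
15 14 11  6
 4  5  0  3
12  8  2  7
 9 10 13  1

After move 5 (R):
15 14 11  6
 4  5  3  0
12  8  2  7
 9 10 13  1

After move 6 (L):
15 14 11  6
 4  5  0  3
12  8  2  7
 9 10 13  1

After move 7 (L):
15 14 11  6
 4  0  5  3
12  8  2  7
 9 10 13  1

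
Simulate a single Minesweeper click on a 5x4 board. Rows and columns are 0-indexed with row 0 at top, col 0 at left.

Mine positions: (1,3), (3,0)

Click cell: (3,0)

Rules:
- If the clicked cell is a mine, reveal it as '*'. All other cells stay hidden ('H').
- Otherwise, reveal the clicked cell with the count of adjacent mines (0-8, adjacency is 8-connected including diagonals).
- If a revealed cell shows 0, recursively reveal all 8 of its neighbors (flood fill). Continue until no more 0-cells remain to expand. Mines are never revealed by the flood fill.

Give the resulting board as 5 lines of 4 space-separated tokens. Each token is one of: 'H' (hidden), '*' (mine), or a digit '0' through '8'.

H H H H
H H H H
H H H H
* H H H
H H H H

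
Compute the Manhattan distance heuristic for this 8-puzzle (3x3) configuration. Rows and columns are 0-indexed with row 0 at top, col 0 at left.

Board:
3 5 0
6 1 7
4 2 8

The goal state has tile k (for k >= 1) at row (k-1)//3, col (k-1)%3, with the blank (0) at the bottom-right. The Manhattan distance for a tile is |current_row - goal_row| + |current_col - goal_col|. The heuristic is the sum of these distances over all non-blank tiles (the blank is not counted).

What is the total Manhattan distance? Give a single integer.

Tile 3: (0,0)->(0,2) = 2
Tile 5: (0,1)->(1,1) = 1
Tile 6: (1,0)->(1,2) = 2
Tile 1: (1,1)->(0,0) = 2
Tile 7: (1,2)->(2,0) = 3
Tile 4: (2,0)->(1,0) = 1
Tile 2: (2,1)->(0,1) = 2
Tile 8: (2,2)->(2,1) = 1
Sum: 2 + 1 + 2 + 2 + 3 + 1 + 2 + 1 = 14

Answer: 14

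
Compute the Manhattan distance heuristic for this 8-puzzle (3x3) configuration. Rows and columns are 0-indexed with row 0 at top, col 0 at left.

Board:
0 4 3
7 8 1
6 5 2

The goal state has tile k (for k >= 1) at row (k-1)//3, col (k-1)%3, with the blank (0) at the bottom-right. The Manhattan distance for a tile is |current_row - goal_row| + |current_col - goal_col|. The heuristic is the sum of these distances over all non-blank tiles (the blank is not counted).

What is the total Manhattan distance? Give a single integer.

Answer: 14

Derivation:
Tile 4: (0,1)->(1,0) = 2
Tile 3: (0,2)->(0,2) = 0
Tile 7: (1,0)->(2,0) = 1
Tile 8: (1,1)->(2,1) = 1
Tile 1: (1,2)->(0,0) = 3
Tile 6: (2,0)->(1,2) = 3
Tile 5: (2,1)->(1,1) = 1
Tile 2: (2,2)->(0,1) = 3
Sum: 2 + 0 + 1 + 1 + 3 + 3 + 1 + 3 = 14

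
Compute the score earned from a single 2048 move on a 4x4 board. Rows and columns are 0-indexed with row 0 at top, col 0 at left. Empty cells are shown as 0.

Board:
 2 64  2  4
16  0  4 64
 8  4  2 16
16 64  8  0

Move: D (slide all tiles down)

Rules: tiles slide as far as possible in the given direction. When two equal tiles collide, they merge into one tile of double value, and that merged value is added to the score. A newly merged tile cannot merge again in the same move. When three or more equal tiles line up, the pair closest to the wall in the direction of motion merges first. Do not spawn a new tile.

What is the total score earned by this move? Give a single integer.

Answer: 0

Derivation:
Slide down:
col 0: [2, 16, 8, 16] -> [2, 16, 8, 16]  score +0 (running 0)
col 1: [64, 0, 4, 64] -> [0, 64, 4, 64]  score +0 (running 0)
col 2: [2, 4, 2, 8] -> [2, 4, 2, 8]  score +0 (running 0)
col 3: [4, 64, 16, 0] -> [0, 4, 64, 16]  score +0 (running 0)
Board after move:
 2  0  2  0
16 64  4  4
 8  4  2 64
16 64  8 16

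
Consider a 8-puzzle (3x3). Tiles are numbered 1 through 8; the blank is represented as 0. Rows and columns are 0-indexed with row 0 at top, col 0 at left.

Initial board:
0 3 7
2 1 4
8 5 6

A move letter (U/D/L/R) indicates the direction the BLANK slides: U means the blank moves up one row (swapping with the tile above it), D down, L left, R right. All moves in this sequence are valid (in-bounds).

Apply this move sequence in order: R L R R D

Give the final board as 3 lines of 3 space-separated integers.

After move 1 (R):
3 0 7
2 1 4
8 5 6

After move 2 (L):
0 3 7
2 1 4
8 5 6

After move 3 (R):
3 0 7
2 1 4
8 5 6

After move 4 (R):
3 7 0
2 1 4
8 5 6

After move 5 (D):
3 7 4
2 1 0
8 5 6

Answer: 3 7 4
2 1 0
8 5 6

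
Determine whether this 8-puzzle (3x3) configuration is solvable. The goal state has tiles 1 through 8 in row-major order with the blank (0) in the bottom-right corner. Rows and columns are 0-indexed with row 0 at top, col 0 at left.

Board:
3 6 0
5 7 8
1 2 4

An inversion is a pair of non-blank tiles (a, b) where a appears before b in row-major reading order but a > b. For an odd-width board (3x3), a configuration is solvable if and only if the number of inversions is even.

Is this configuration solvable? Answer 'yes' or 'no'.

Answer: no

Derivation:
Inversions (pairs i<j in row-major order where tile[i] > tile[j] > 0): 15
15 is odd, so the puzzle is not solvable.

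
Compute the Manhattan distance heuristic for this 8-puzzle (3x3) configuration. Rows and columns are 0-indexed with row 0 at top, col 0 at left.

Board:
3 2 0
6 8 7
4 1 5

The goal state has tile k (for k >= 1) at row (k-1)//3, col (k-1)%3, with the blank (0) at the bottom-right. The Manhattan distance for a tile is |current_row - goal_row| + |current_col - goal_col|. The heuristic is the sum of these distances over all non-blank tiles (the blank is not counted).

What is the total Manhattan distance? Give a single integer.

Answer: 14

Derivation:
Tile 3: (0,0)->(0,2) = 2
Tile 2: (0,1)->(0,1) = 0
Tile 6: (1,0)->(1,2) = 2
Tile 8: (1,1)->(2,1) = 1
Tile 7: (1,2)->(2,0) = 3
Tile 4: (2,0)->(1,0) = 1
Tile 1: (2,1)->(0,0) = 3
Tile 5: (2,2)->(1,1) = 2
Sum: 2 + 0 + 2 + 1 + 3 + 1 + 3 + 2 = 14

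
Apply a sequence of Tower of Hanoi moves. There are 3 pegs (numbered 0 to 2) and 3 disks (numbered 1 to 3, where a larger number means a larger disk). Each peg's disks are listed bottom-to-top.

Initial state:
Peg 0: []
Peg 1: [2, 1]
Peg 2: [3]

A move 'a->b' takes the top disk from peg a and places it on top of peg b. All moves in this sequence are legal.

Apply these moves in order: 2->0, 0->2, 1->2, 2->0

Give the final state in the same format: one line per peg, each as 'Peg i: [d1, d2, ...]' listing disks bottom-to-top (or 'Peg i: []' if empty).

After move 1 (2->0):
Peg 0: [3]
Peg 1: [2, 1]
Peg 2: []

After move 2 (0->2):
Peg 0: []
Peg 1: [2, 1]
Peg 2: [3]

After move 3 (1->2):
Peg 0: []
Peg 1: [2]
Peg 2: [3, 1]

After move 4 (2->0):
Peg 0: [1]
Peg 1: [2]
Peg 2: [3]

Answer: Peg 0: [1]
Peg 1: [2]
Peg 2: [3]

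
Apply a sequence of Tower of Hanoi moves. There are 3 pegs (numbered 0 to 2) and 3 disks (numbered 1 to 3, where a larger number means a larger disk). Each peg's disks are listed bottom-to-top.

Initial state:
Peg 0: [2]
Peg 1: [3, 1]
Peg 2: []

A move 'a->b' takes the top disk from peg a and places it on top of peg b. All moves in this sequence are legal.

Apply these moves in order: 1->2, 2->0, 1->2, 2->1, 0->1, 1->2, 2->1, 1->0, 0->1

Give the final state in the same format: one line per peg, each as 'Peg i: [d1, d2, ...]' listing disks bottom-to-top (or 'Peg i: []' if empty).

After move 1 (1->2):
Peg 0: [2]
Peg 1: [3]
Peg 2: [1]

After move 2 (2->0):
Peg 0: [2, 1]
Peg 1: [3]
Peg 2: []

After move 3 (1->2):
Peg 0: [2, 1]
Peg 1: []
Peg 2: [3]

After move 4 (2->1):
Peg 0: [2, 1]
Peg 1: [3]
Peg 2: []

After move 5 (0->1):
Peg 0: [2]
Peg 1: [3, 1]
Peg 2: []

After move 6 (1->2):
Peg 0: [2]
Peg 1: [3]
Peg 2: [1]

After move 7 (2->1):
Peg 0: [2]
Peg 1: [3, 1]
Peg 2: []

After move 8 (1->0):
Peg 0: [2, 1]
Peg 1: [3]
Peg 2: []

After move 9 (0->1):
Peg 0: [2]
Peg 1: [3, 1]
Peg 2: []

Answer: Peg 0: [2]
Peg 1: [3, 1]
Peg 2: []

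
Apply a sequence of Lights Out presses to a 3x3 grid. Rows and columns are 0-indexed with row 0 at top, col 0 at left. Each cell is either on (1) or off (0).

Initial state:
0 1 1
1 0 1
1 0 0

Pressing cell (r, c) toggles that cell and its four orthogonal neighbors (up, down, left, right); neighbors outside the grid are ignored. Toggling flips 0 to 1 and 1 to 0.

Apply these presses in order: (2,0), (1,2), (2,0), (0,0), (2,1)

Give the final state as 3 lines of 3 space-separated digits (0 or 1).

After press 1 at (2,0):
0 1 1
0 0 1
0 1 0

After press 2 at (1,2):
0 1 0
0 1 0
0 1 1

After press 3 at (2,0):
0 1 0
1 1 0
1 0 1

After press 4 at (0,0):
1 0 0
0 1 0
1 0 1

After press 5 at (2,1):
1 0 0
0 0 0
0 1 0

Answer: 1 0 0
0 0 0
0 1 0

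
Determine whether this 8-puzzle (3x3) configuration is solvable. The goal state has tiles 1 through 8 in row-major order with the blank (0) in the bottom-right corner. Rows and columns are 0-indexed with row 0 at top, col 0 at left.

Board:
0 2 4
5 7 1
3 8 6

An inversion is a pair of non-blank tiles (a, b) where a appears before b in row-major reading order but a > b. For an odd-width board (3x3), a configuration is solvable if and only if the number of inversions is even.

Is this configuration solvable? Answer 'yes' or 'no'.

Answer: no

Derivation:
Inversions (pairs i<j in row-major order where tile[i] > tile[j] > 0): 9
9 is odd, so the puzzle is not solvable.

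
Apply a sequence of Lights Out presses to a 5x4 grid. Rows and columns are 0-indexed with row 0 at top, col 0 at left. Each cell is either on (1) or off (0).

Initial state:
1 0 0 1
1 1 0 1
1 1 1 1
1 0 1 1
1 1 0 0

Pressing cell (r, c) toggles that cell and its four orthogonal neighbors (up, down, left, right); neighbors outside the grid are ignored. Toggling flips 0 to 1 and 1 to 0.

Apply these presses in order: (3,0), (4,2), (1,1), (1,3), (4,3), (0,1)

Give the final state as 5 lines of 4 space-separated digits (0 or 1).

After press 1 at (3,0):
1 0 0 1
1 1 0 1
0 1 1 1
0 1 1 1
0 1 0 0

After press 2 at (4,2):
1 0 0 1
1 1 0 1
0 1 1 1
0 1 0 1
0 0 1 1

After press 3 at (1,1):
1 1 0 1
0 0 1 1
0 0 1 1
0 1 0 1
0 0 1 1

After press 4 at (1,3):
1 1 0 0
0 0 0 0
0 0 1 0
0 1 0 1
0 0 1 1

After press 5 at (4,3):
1 1 0 0
0 0 0 0
0 0 1 0
0 1 0 0
0 0 0 0

After press 6 at (0,1):
0 0 1 0
0 1 0 0
0 0 1 0
0 1 0 0
0 0 0 0

Answer: 0 0 1 0
0 1 0 0
0 0 1 0
0 1 0 0
0 0 0 0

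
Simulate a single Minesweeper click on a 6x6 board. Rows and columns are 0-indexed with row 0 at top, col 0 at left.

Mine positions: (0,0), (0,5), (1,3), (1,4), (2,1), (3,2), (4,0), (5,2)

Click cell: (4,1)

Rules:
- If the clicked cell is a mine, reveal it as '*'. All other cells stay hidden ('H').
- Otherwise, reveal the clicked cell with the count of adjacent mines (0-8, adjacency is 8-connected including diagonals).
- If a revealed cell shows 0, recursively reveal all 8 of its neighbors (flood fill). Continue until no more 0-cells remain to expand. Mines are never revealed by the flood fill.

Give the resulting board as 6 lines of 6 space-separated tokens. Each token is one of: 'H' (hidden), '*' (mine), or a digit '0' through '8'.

H H H H H H
H H H H H H
H H H H H H
H H H H H H
H 3 H H H H
H H H H H H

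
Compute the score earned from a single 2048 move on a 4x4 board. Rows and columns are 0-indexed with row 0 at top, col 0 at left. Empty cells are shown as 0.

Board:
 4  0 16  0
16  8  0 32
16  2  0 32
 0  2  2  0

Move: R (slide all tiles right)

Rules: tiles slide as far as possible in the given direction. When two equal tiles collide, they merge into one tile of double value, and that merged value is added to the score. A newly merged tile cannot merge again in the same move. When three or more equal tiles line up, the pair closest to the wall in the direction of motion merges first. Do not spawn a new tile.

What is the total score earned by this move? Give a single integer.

Answer: 4

Derivation:
Slide right:
row 0: [4, 0, 16, 0] -> [0, 0, 4, 16]  score +0 (running 0)
row 1: [16, 8, 0, 32] -> [0, 16, 8, 32]  score +0 (running 0)
row 2: [16, 2, 0, 32] -> [0, 16, 2, 32]  score +0 (running 0)
row 3: [0, 2, 2, 0] -> [0, 0, 0, 4]  score +4 (running 4)
Board after move:
 0  0  4 16
 0 16  8 32
 0 16  2 32
 0  0  0  4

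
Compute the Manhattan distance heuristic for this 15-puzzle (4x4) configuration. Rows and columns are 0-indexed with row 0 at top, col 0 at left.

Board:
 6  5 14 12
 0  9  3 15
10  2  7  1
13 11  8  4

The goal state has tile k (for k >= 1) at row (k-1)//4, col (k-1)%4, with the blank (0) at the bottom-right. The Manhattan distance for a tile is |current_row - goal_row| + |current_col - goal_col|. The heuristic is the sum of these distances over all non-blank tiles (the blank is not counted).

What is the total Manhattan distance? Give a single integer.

Answer: 33

Derivation:
Tile 6: at (0,0), goal (1,1), distance |0-1|+|0-1| = 2
Tile 5: at (0,1), goal (1,0), distance |0-1|+|1-0| = 2
Tile 14: at (0,2), goal (3,1), distance |0-3|+|2-1| = 4
Tile 12: at (0,3), goal (2,3), distance |0-2|+|3-3| = 2
Tile 9: at (1,1), goal (2,0), distance |1-2|+|1-0| = 2
Tile 3: at (1,2), goal (0,2), distance |1-0|+|2-2| = 1
Tile 15: at (1,3), goal (3,2), distance |1-3|+|3-2| = 3
Tile 10: at (2,0), goal (2,1), distance |2-2|+|0-1| = 1
Tile 2: at (2,1), goal (0,1), distance |2-0|+|1-1| = 2
Tile 7: at (2,2), goal (1,2), distance |2-1|+|2-2| = 1
Tile 1: at (2,3), goal (0,0), distance |2-0|+|3-0| = 5
Tile 13: at (3,0), goal (3,0), distance |3-3|+|0-0| = 0
Tile 11: at (3,1), goal (2,2), distance |3-2|+|1-2| = 2
Tile 8: at (3,2), goal (1,3), distance |3-1|+|2-3| = 3
Tile 4: at (3,3), goal (0,3), distance |3-0|+|3-3| = 3
Sum: 2 + 2 + 4 + 2 + 2 + 1 + 3 + 1 + 2 + 1 + 5 + 0 + 2 + 3 + 3 = 33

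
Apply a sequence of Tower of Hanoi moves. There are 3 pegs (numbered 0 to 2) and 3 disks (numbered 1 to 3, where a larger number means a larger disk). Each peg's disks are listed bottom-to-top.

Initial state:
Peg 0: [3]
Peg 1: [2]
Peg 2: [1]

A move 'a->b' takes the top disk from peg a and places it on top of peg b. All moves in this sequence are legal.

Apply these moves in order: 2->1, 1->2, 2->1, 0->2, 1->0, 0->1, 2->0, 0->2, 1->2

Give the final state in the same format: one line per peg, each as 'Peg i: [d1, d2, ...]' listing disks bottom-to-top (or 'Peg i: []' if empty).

Answer: Peg 0: []
Peg 1: [2]
Peg 2: [3, 1]

Derivation:
After move 1 (2->1):
Peg 0: [3]
Peg 1: [2, 1]
Peg 2: []

After move 2 (1->2):
Peg 0: [3]
Peg 1: [2]
Peg 2: [1]

After move 3 (2->1):
Peg 0: [3]
Peg 1: [2, 1]
Peg 2: []

After move 4 (0->2):
Peg 0: []
Peg 1: [2, 1]
Peg 2: [3]

After move 5 (1->0):
Peg 0: [1]
Peg 1: [2]
Peg 2: [3]

After move 6 (0->1):
Peg 0: []
Peg 1: [2, 1]
Peg 2: [3]

After move 7 (2->0):
Peg 0: [3]
Peg 1: [2, 1]
Peg 2: []

After move 8 (0->2):
Peg 0: []
Peg 1: [2, 1]
Peg 2: [3]

After move 9 (1->2):
Peg 0: []
Peg 1: [2]
Peg 2: [3, 1]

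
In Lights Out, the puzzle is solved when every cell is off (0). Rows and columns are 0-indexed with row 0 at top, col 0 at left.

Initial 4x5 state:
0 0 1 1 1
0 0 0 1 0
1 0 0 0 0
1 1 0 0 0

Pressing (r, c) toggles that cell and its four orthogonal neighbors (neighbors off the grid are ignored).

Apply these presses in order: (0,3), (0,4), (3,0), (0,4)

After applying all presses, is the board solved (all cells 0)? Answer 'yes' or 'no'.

After press 1 at (0,3):
0 0 0 0 0
0 0 0 0 0
1 0 0 0 0
1 1 0 0 0

After press 2 at (0,4):
0 0 0 1 1
0 0 0 0 1
1 0 0 0 0
1 1 0 0 0

After press 3 at (3,0):
0 0 0 1 1
0 0 0 0 1
0 0 0 0 0
0 0 0 0 0

After press 4 at (0,4):
0 0 0 0 0
0 0 0 0 0
0 0 0 0 0
0 0 0 0 0

Lights still on: 0

Answer: yes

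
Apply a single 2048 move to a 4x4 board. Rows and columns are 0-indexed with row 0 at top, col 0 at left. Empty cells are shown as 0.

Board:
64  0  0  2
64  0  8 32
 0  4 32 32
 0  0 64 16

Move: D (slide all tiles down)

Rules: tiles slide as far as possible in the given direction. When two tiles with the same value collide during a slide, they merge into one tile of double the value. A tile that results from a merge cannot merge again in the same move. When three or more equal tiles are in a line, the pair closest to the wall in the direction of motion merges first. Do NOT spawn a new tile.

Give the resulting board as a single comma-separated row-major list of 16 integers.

Slide down:
col 0: [64, 64, 0, 0] -> [0, 0, 0, 128]
col 1: [0, 0, 4, 0] -> [0, 0, 0, 4]
col 2: [0, 8, 32, 64] -> [0, 8, 32, 64]
col 3: [2, 32, 32, 16] -> [0, 2, 64, 16]

Answer: 0, 0, 0, 0, 0, 0, 8, 2, 0, 0, 32, 64, 128, 4, 64, 16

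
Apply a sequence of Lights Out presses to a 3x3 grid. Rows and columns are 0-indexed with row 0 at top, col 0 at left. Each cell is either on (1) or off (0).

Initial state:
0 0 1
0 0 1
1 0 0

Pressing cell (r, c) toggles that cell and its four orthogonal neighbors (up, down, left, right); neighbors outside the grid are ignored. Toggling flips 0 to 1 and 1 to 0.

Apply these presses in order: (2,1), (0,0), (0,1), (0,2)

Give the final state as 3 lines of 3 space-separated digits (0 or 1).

After press 1 at (2,1):
0 0 1
0 1 1
0 1 1

After press 2 at (0,0):
1 1 1
1 1 1
0 1 1

After press 3 at (0,1):
0 0 0
1 0 1
0 1 1

After press 4 at (0,2):
0 1 1
1 0 0
0 1 1

Answer: 0 1 1
1 0 0
0 1 1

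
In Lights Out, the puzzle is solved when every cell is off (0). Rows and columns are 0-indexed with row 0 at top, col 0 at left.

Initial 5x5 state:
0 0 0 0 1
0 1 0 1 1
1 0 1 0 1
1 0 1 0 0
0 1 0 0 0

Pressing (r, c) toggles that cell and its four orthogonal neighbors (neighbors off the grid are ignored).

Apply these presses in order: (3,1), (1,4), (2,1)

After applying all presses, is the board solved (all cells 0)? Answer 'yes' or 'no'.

After press 1 at (3,1):
0 0 0 0 1
0 1 0 1 1
1 1 1 0 1
0 1 0 0 0
0 0 0 0 0

After press 2 at (1,4):
0 0 0 0 0
0 1 0 0 0
1 1 1 0 0
0 1 0 0 0
0 0 0 0 0

After press 3 at (2,1):
0 0 0 0 0
0 0 0 0 0
0 0 0 0 0
0 0 0 0 0
0 0 0 0 0

Lights still on: 0

Answer: yes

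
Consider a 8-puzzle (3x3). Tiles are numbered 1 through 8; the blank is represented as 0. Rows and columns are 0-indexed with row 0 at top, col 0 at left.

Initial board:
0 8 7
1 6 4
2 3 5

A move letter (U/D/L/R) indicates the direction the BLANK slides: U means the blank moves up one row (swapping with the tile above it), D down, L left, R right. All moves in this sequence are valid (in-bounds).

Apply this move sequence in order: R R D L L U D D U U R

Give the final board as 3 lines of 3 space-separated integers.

Answer: 7 0 4
8 1 6
2 3 5

Derivation:
After move 1 (R):
8 0 7
1 6 4
2 3 5

After move 2 (R):
8 7 0
1 6 4
2 3 5

After move 3 (D):
8 7 4
1 6 0
2 3 5

After move 4 (L):
8 7 4
1 0 6
2 3 5

After move 5 (L):
8 7 4
0 1 6
2 3 5

After move 6 (U):
0 7 4
8 1 6
2 3 5

After move 7 (D):
8 7 4
0 1 6
2 3 5

After move 8 (D):
8 7 4
2 1 6
0 3 5

After move 9 (U):
8 7 4
0 1 6
2 3 5

After move 10 (U):
0 7 4
8 1 6
2 3 5

After move 11 (R):
7 0 4
8 1 6
2 3 5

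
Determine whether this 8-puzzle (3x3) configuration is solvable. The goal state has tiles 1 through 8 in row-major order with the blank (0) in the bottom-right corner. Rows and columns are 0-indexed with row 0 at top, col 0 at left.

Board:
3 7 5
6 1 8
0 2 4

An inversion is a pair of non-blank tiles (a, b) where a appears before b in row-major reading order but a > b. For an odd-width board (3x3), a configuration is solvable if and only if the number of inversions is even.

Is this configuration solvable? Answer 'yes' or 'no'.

Answer: no

Derivation:
Inversions (pairs i<j in row-major order where tile[i] > tile[j] > 0): 15
15 is odd, so the puzzle is not solvable.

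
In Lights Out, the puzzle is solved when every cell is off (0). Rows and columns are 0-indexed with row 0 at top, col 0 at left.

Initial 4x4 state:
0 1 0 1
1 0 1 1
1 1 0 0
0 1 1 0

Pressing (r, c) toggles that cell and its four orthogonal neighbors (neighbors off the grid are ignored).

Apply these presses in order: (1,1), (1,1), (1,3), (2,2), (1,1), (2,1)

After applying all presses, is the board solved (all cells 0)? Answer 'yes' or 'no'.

Answer: yes

Derivation:
After press 1 at (1,1):
0 0 0 1
0 1 0 1
1 0 0 0
0 1 1 0

After press 2 at (1,1):
0 1 0 1
1 0 1 1
1 1 0 0
0 1 1 0

After press 3 at (1,3):
0 1 0 0
1 0 0 0
1 1 0 1
0 1 1 0

After press 4 at (2,2):
0 1 0 0
1 0 1 0
1 0 1 0
0 1 0 0

After press 5 at (1,1):
0 0 0 0
0 1 0 0
1 1 1 0
0 1 0 0

After press 6 at (2,1):
0 0 0 0
0 0 0 0
0 0 0 0
0 0 0 0

Lights still on: 0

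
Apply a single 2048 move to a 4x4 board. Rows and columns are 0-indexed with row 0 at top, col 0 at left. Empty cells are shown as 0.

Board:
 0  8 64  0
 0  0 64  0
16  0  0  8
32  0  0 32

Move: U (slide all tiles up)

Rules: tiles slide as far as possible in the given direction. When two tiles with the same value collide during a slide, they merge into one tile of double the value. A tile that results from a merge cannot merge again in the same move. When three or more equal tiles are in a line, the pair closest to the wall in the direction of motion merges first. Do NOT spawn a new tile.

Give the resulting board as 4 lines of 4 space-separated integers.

Slide up:
col 0: [0, 0, 16, 32] -> [16, 32, 0, 0]
col 1: [8, 0, 0, 0] -> [8, 0, 0, 0]
col 2: [64, 64, 0, 0] -> [128, 0, 0, 0]
col 3: [0, 0, 8, 32] -> [8, 32, 0, 0]

Answer:  16   8 128   8
 32   0   0  32
  0   0   0   0
  0   0   0   0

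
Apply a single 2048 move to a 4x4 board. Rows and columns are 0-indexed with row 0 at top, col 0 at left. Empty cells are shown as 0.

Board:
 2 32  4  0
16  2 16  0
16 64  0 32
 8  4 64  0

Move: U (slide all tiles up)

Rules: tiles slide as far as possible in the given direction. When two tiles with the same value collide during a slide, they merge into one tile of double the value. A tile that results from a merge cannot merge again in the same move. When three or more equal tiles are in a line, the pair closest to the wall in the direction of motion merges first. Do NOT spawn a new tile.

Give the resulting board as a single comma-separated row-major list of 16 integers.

Slide up:
col 0: [2, 16, 16, 8] -> [2, 32, 8, 0]
col 1: [32, 2, 64, 4] -> [32, 2, 64, 4]
col 2: [4, 16, 0, 64] -> [4, 16, 64, 0]
col 3: [0, 0, 32, 0] -> [32, 0, 0, 0]

Answer: 2, 32, 4, 32, 32, 2, 16, 0, 8, 64, 64, 0, 0, 4, 0, 0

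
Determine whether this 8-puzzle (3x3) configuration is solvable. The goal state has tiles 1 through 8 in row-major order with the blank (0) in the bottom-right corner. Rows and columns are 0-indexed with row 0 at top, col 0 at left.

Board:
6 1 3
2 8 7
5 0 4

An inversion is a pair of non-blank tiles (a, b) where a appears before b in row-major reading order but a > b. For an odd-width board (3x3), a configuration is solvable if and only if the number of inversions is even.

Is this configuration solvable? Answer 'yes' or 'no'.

Inversions (pairs i<j in row-major order where tile[i] > tile[j] > 0): 12
12 is even, so the puzzle is solvable.

Answer: yes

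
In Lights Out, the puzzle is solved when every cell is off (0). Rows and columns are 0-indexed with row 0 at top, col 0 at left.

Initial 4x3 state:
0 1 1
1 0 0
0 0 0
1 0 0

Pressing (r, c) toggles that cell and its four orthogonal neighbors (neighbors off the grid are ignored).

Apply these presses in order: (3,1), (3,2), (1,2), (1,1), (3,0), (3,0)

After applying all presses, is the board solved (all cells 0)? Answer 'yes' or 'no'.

After press 1 at (3,1):
0 1 1
1 0 0
0 1 0
0 1 1

After press 2 at (3,2):
0 1 1
1 0 0
0 1 1
0 0 0

After press 3 at (1,2):
0 1 0
1 1 1
0 1 0
0 0 0

After press 4 at (1,1):
0 0 0
0 0 0
0 0 0
0 0 0

After press 5 at (3,0):
0 0 0
0 0 0
1 0 0
1 1 0

After press 6 at (3,0):
0 0 0
0 0 0
0 0 0
0 0 0

Lights still on: 0

Answer: yes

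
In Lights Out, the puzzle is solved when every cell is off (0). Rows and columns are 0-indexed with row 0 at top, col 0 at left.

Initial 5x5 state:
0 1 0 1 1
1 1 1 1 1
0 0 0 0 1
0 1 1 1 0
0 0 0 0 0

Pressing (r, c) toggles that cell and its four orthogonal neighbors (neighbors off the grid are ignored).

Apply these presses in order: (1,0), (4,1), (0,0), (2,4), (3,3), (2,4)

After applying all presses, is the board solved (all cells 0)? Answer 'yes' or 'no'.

Answer: no

Derivation:
After press 1 at (1,0):
1 1 0 1 1
0 0 1 1 1
1 0 0 0 1
0 1 1 1 0
0 0 0 0 0

After press 2 at (4,1):
1 1 0 1 1
0 0 1 1 1
1 0 0 0 1
0 0 1 1 0
1 1 1 0 0

After press 3 at (0,0):
0 0 0 1 1
1 0 1 1 1
1 0 0 0 1
0 0 1 1 0
1 1 1 0 0

After press 4 at (2,4):
0 0 0 1 1
1 0 1 1 0
1 0 0 1 0
0 0 1 1 1
1 1 1 0 0

After press 5 at (3,3):
0 0 0 1 1
1 0 1 1 0
1 0 0 0 0
0 0 0 0 0
1 1 1 1 0

After press 6 at (2,4):
0 0 0 1 1
1 0 1 1 1
1 0 0 1 1
0 0 0 0 1
1 1 1 1 0

Lights still on: 14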